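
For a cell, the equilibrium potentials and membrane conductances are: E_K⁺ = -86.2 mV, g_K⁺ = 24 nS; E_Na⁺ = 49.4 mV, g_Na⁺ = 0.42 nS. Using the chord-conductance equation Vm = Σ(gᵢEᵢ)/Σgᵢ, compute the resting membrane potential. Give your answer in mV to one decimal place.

-83.9 mV

Σ gᵢEᵢ = 24·(-86.2) + 0.42·(49.4) = -2048.05
Σ gᵢ = 24 + 0.42 = 24.42
Vm = -2048.05 / 24.42 = -83.87 mV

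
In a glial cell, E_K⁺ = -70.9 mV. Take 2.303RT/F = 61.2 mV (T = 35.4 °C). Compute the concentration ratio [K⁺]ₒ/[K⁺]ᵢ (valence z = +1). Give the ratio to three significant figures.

log₁₀([out]/[in]) = E·z/(61.2) = -70.9 × 1 / 61.2 = -1.1585
[out]/[in] = 10^(-1.1585) = 0.06942

0.0694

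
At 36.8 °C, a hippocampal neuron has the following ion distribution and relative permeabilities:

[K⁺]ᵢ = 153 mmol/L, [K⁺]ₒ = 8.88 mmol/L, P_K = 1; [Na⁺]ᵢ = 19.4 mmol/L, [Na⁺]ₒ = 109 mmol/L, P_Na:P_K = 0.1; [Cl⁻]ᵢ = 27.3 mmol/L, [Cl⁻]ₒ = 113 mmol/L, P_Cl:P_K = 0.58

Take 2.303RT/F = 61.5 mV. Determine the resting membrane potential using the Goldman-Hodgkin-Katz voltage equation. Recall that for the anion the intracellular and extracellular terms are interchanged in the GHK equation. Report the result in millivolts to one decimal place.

Vm = 61.5 · log₁₀[(Σ P·[cation]ₒ + Σ P·[anion]ᵢ) / (Σ P·[cation]ᵢ + Σ P·[anion]ₒ)]
Numerator = 1×8.88 + 0.1×109 + 0.58×27.3 = 35.61
Denominator = 1×153 + 0.1×19.4 + 0.58×113 = 220.5
Vm = 61.5 · log₁₀(0.16153) = 61.5 × (-0.7917) = -48.69 mV

-48.7 mV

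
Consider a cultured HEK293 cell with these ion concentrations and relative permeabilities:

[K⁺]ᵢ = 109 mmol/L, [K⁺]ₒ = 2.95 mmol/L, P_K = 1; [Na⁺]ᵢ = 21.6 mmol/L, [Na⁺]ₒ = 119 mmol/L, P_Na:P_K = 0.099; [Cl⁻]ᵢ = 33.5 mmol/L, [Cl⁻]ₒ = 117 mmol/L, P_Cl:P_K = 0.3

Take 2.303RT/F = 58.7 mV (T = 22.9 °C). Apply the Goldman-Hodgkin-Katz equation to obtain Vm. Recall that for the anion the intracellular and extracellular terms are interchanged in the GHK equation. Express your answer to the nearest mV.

Vm = 58.7 · log₁₀[(Σ P·[cation]ₒ + Σ P·[anion]ᵢ) / (Σ P·[cation]ᵢ + Σ P·[anion]ₒ)]
Numerator = 1×2.95 + 0.099×119 + 0.3×33.5 = 24.78
Denominator = 1×109 + 0.099×21.6 + 0.3×117 = 146.2
Vm = 58.7 · log₁₀(0.16946) = 58.7 × (-0.7709) = -45.25 mV

-45 mV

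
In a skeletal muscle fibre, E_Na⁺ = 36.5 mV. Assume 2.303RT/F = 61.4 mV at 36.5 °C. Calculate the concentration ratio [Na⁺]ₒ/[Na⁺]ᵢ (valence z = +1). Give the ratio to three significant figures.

log₁₀([out]/[in]) = E·z/(61.4) = 36.5 × 1 / 61.4 = 0.5945
[out]/[in] = 10^(0.5945) = 3.931

3.93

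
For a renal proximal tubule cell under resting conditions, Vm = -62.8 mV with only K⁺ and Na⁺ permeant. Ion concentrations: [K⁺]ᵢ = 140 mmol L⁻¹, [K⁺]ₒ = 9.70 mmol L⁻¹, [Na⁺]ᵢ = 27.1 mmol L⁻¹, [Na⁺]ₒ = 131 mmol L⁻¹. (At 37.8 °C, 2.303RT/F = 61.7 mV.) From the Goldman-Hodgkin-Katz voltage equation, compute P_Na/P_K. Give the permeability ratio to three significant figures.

Let α = P_Na/P_K. GHK: Vm = 61.7·log₁₀[(Kₒ + α·Naₒ)/(Kᵢ + α·Naᵢ)].
10^(Vm/61.7) = 10^(-62.8/61.7) = 0.095978
So 0.095978·(Kᵢ + α·Naᵢ) = Kₒ + α·Naₒ → α = (0.095978·140.0 − 9.7) / (131.0 − 0.095978·27.1)
α = (13.44 − 9.7) / (131.0 − 2.601) = 3.737/128.4 = 0.0291

0.0291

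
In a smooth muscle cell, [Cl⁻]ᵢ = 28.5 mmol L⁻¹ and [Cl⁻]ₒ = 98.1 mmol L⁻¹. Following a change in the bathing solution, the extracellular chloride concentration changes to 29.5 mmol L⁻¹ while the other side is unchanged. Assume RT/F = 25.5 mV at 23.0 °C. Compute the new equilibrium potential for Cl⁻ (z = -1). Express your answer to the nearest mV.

After the shift: [Cl⁻]_out = 29.5, [Cl⁻]_in = 28.5 mmol L⁻¹.
E_new = (25.5/-1)·ln(29.5/28.5) = -25.50 · (0.0345) = -0.88 mV

-1 mV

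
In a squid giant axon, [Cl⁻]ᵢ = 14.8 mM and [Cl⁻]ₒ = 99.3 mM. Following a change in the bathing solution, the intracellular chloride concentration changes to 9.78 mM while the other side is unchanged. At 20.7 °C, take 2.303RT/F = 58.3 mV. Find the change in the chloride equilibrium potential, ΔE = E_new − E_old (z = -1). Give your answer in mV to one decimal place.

-10.5 mV

E_old = (58.3/-1)·log₁₀(99.3/14.8) = -48.20 mV
E_new = (58.3/-1)·log₁₀(99.3/9.78) = -58.69 mV
ΔE = -58.69 − (-48.20) = -10.49 mV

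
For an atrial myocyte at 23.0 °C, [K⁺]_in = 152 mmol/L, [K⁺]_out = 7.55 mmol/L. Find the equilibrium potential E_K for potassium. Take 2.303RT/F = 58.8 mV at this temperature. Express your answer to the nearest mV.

E = (58.8/z) · log₁₀([K⁺]_out/[K⁺]_in) with z = +1.
= (58.8/1) · log₁₀(7.55/152) = 58.80 · log₁₀(0.04967)
= 58.80 · (-1.3039) = -76.67 mV

-77 mV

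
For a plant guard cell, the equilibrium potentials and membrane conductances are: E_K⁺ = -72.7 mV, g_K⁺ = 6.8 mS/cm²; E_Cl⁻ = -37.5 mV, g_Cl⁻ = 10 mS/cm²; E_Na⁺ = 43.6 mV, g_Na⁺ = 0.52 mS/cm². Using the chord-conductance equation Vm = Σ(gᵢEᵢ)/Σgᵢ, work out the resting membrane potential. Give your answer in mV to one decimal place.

-48.9 mV

Σ gᵢEᵢ = 6.8·(-72.7) + 10·(-37.5) + 0.52·(43.6) = -846.69
Σ gᵢ = 6.8 + 10 + 0.52 = 17.32
Vm = -846.69 / 17.32 = -48.88 mV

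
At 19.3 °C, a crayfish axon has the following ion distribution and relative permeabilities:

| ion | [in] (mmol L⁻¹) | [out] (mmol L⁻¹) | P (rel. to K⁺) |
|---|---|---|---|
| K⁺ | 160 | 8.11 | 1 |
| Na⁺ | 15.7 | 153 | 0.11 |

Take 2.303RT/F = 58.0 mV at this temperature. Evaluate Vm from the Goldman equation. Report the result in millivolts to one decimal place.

-47.1 mV

Vm = 58.0 · log₁₀[(Σ P·[cation]ₒ + Σ P·[anion]ᵢ) / (Σ P·[cation]ᵢ + Σ P·[anion]ₒ)]
Numerator = 1×8.11 + 0.11×153 = 24.94
Denominator = 1×160 + 0.11×15.7 = 161.7
Vm = 58.0 · log₁₀(0.15421) = 58.0 × (-0.8119) = -47.09 mV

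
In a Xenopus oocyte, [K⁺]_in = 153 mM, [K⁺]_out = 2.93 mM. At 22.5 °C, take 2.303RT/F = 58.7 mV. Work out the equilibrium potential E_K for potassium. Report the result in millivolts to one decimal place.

-100.8 mV

E = (58.7/z) · log₁₀([K⁺]_out/[K⁺]_in) with z = +1.
= (58.7/1) · log₁₀(2.93/153) = 58.70 · log₁₀(0.01915)
= 58.70 · (-1.7178) = -100.84 mV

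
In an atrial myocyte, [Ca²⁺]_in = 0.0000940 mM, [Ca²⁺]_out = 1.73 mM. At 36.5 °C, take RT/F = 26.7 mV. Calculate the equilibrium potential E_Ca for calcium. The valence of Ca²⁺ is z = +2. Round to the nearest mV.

131 mV

E = (26.7/z) · ln([Ca²⁺]_out/[Ca²⁺]_in) with z = +2.
= (26.7/2) · ln(1.73/0.0000940) = 13.35 · ln(1.84e+04)
= 13.35 · (9.8203) = 131.10 mV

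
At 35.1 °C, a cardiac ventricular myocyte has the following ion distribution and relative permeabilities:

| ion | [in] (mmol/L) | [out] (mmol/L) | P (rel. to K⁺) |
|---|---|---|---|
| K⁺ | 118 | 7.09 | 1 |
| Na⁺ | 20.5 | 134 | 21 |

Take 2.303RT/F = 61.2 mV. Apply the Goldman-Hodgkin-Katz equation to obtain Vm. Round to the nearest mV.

44 mV

Vm = 61.2 · log₁₀[(Σ P·[cation]ₒ + Σ P·[anion]ᵢ) / (Σ P·[cation]ᵢ + Σ P·[anion]ₒ)]
Numerator = 1×7.09 + 21×134 = 2821
Denominator = 1×118 + 21×20.5 = 548.5
Vm = 61.2 · log₁₀(5.1433) = 61.2 × (0.7112) = 43.53 mV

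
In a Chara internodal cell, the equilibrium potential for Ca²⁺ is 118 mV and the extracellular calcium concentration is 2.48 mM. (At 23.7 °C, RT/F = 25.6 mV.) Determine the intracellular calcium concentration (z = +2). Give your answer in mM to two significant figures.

Nernst: E = (25.6/2) · ln([out]/[in]), so ln([out]/[in]) = 118.0 × 2 / 25.6 = 9.2188.
[out]/[in] = e^(9.2188) = 1.008e+04.
[in] = 2.48 / 1.008e+04 = 0.0002459 mM.

0.00025 mM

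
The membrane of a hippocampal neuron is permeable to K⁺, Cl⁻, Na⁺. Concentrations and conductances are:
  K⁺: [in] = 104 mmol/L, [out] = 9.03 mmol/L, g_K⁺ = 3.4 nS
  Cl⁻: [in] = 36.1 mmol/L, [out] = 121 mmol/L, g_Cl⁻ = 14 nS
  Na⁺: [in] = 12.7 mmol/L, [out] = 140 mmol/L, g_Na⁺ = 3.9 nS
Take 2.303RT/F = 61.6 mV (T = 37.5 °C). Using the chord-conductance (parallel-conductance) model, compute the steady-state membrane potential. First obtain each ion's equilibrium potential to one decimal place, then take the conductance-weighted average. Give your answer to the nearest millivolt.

E_K⁺ = (61.6/1)·log₁₀(9.03/104) = -65.4 mV
E_Cl⁻ = (61.6/-1)·log₁₀(121/36.1) = -32.4 mV
E_Na⁺ = (61.6/1)·log₁₀(140/12.7) = 64.2 mV
Vm = (Σ gᵢEᵢ)/(Σ gᵢ) = (3.4·-65.4 + 14·-32.4 + 3.9·64.2) / (3.4 + 14 + 3.9)
= -425.58 / 21.3 = -19.98 mV

-20 mV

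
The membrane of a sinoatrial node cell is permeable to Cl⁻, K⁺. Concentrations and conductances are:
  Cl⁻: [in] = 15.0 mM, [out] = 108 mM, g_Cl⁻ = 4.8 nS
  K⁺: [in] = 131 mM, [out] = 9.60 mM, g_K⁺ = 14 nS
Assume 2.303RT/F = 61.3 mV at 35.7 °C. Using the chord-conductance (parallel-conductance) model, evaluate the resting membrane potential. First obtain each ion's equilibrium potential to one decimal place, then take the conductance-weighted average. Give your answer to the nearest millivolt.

E_Cl⁻ = (61.3/-1)·log₁₀(108/15.0) = -52.6 mV
E_K⁺ = (61.3/1)·log₁₀(9.60/131) = -69.6 mV
Vm = (Σ gᵢEᵢ)/(Σ gᵢ) = (4.8·-52.6 + 14·-69.6) / (4.8 + 14)
= -1226.88 / 18.8 = -65.26 mV

-65 mV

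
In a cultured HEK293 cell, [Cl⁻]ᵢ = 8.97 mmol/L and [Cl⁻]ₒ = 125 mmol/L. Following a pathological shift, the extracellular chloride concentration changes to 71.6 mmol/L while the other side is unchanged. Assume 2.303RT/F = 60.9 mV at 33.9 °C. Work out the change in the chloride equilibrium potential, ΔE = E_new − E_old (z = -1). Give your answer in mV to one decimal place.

14.7 mV

E_old = (60.9/-1)·log₁₀(125/8.97) = -69.68 mV
E_new = (60.9/-1)·log₁₀(71.6/8.97) = -54.94 mV
ΔE = -54.94 − (-69.68) = 14.74 mV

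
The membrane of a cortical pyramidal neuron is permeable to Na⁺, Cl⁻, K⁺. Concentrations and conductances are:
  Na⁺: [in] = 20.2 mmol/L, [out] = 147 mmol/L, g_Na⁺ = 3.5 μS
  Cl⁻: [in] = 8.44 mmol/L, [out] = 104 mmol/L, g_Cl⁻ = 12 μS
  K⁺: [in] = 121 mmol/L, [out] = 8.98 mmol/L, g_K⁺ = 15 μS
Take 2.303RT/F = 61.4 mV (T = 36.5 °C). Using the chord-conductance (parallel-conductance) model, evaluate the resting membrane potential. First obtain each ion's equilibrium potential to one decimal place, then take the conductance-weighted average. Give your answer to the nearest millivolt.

-54 mV

E_Na⁺ = (61.4/1)·log₁₀(147/20.2) = 52.9 mV
E_Cl⁻ = (61.4/-1)·log₁₀(104/8.44) = -67.0 mV
E_K⁺ = (61.4/1)·log₁₀(8.98/121) = -69.4 mV
Vm = (Σ gᵢEᵢ)/(Σ gᵢ) = (3.5·52.9 + 12·-67.0 + 15·-69.4) / (3.5 + 12 + 15)
= -1659.85 / 30.5 = -54.42 mV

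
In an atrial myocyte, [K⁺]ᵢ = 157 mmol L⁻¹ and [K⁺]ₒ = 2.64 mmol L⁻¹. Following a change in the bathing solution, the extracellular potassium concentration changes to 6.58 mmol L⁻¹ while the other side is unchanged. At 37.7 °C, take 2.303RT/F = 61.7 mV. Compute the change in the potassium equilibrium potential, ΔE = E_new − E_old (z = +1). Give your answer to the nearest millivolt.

24 mV

E_old = (61.7/1)·log₁₀(2.64/157) = -109.47 mV
E_new = (61.7/1)·log₁₀(6.58/157) = -85.00 mV
ΔE = -85.00 − (-109.47) = 24.47 mV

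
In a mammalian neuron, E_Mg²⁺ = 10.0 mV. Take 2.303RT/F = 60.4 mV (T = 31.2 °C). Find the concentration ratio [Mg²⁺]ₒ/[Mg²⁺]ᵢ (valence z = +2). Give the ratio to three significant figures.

log₁₀([out]/[in]) = E·z/(60.4) = 10.0 × 2 / 60.4 = 0.3311
[out]/[in] = 10^(0.3311) = 2.144

2.14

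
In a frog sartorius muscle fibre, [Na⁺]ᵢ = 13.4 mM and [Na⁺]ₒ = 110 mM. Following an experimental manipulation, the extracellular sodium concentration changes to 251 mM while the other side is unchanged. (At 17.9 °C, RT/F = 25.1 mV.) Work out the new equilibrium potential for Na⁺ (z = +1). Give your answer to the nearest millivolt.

74 mV

After the shift: [Na⁺]_out = 251, [Na⁺]_in = 13.4 mM.
E_new = (25.1/1)·ln(251/13.4) = 25.10 · (2.9302) = 73.55 mV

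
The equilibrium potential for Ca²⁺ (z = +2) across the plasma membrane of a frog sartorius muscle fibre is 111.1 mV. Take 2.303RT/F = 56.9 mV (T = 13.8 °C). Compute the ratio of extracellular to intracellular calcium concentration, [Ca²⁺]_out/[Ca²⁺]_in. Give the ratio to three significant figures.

8040

log₁₀([out]/[in]) = E·z/(56.9) = 111.1 × 2 / 56.9 = 3.9051
[out]/[in] = 10^(3.9051) = 8037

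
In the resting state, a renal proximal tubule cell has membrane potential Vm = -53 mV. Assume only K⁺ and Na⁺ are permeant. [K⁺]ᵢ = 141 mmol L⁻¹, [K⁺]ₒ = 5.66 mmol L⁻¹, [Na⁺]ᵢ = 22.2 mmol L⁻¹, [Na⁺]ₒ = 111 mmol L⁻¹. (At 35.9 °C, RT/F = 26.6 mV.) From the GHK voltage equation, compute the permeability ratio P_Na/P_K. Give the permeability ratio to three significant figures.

0.126

Let α = P_Na/P_K. GHK: Vm = 26.6·ln[(Kₒ + α·Naₒ)/(Kᵢ + α·Naᵢ)].
e^(Vm/26.6) = e^(-53.0/26.6) = 0.13636
So 0.13636·(Kᵢ + α·Naᵢ) = Kₒ + α·Naₒ → α = (0.13636·141.0 − 5.66) / (111.0 − 0.13636·22.2)
α = (19.23 − 5.66) / (111.0 − 3.027) = 13.57/108 = 0.1256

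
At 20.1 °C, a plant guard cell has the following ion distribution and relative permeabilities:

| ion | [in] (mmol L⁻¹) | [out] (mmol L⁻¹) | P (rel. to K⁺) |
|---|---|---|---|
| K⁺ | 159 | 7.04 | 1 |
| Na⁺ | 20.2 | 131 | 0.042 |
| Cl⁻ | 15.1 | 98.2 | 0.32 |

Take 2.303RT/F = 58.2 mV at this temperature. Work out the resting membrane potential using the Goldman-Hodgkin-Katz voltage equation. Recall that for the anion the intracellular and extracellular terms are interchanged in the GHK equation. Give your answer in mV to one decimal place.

Vm = 58.2 · log₁₀[(Σ P·[cation]ₒ + Σ P·[anion]ᵢ) / (Σ P·[cation]ᵢ + Σ P·[anion]ₒ)]
Numerator = 1×7.04 + 0.042×131 + 0.32×15.1 = 17.37
Denominator = 1×159 + 0.042×20.2 + 0.32×98.2 = 191.3
Vm = 58.2 · log₁₀(0.090834) = 58.2 × (-1.0418) = -60.63 mV

-60.6 mV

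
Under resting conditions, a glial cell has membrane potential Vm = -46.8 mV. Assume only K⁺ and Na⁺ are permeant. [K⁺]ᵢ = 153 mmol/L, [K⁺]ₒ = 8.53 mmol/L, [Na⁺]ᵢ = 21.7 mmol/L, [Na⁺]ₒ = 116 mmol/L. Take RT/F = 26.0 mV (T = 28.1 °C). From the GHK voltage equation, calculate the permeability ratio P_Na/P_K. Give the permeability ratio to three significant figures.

Let α = P_Na/P_K. GHK: Vm = 26.0·ln[(Kₒ + α·Naₒ)/(Kᵢ + α·Naᵢ)].
e^(Vm/26.0) = e^(-46.8/26.0) = 0.1653
So 0.1653·(Kᵢ + α·Naᵢ) = Kₒ + α·Naₒ → α = (0.1653·153.0 − 8.53) / (116.0 − 0.1653·21.7)
α = (25.29 − 8.53) / (116.0 − 3.587) = 16.76/112.4 = 0.1491

0.149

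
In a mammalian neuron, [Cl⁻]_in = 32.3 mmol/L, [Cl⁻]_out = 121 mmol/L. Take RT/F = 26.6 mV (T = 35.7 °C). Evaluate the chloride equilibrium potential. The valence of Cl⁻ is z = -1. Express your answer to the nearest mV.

E = (26.6/z) · ln([Cl⁻]_out/[Cl⁻]_in) with z = -1.
For an anion, dividing by z = -1 reverses the sign.
= (26.6/-1) · ln(121/32.3) = -26.60 · ln(3.746)
= -26.60 · (1.3207) = -35.13 mV

-35 mV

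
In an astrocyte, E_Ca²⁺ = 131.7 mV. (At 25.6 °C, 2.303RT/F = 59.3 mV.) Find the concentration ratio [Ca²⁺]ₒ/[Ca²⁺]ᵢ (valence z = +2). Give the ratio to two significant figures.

28000

log₁₀([out]/[in]) = E·z/(59.3) = 131.7 × 2 / 59.3 = 4.4418
[out]/[in] = 10^(4.4418) = 2.766e+04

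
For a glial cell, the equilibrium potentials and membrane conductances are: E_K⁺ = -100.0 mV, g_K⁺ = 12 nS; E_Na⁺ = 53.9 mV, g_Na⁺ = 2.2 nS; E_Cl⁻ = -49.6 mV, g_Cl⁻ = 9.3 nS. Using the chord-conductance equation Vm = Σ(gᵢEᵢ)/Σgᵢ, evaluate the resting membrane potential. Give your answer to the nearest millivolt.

-66 mV

Σ gᵢEᵢ = 12·(-100.0) + 2.2·(53.9) + 9.3·(-49.6) = -1542.70
Σ gᵢ = 12 + 2.2 + 9.3 = 23.5
Vm = -1542.70 / 23.5 = -65.65 mV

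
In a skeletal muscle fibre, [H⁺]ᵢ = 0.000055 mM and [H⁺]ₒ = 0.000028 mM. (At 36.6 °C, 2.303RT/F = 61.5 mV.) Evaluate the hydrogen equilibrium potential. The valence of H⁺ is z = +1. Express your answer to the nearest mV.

E = (61.5/z) · log₁₀([H⁺]_out/[H⁺]_in) with z = +1.
= (61.5/1) · log₁₀(0.000028/0.000055) = 61.50 · log₁₀(0.5091)
= 61.50 · (-0.2932) = -18.03 mV

-18 mV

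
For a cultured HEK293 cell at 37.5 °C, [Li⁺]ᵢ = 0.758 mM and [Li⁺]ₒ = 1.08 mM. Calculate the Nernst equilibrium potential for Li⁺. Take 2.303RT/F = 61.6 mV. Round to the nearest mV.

9 mV

E = (61.6/z) · log₁₀([Li⁺]_out/[Li⁺]_in) with z = +1.
= (61.6/1) · log₁₀(1.08/0.758) = 61.60 · log₁₀(1.425)
= 61.60 · (0.1538) = 9.47 mV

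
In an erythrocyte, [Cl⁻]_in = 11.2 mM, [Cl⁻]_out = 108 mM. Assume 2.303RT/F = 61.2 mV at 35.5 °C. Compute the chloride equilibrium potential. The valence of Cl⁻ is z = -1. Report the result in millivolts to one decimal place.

-60.2 mV

E = (61.2/z) · log₁₀([Cl⁻]_out/[Cl⁻]_in) with z = -1.
For an anion, dividing by z = -1 reverses the sign.
= (61.2/-1) · log₁₀(108/11.2) = -61.20 · log₁₀(9.643)
= -61.20 · (0.9842) = -60.23 mV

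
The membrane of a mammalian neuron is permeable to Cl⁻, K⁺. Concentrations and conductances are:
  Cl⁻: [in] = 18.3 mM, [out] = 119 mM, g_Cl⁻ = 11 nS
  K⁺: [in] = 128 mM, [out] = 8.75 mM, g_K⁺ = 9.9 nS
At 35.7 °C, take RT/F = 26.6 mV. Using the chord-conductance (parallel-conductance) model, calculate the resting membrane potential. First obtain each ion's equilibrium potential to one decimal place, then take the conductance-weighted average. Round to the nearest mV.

-60 mV

E_Cl⁻ = (26.6/-1)·ln(119/18.3) = -49.8 mV
E_K⁺ = (26.6/1)·ln(8.75/128) = -71.4 mV
Vm = (Σ gᵢEᵢ)/(Σ gᵢ) = (11·-49.8 + 9.9·-71.4) / (11 + 9.9)
= -1254.66 / 20.9 = -60.03 mV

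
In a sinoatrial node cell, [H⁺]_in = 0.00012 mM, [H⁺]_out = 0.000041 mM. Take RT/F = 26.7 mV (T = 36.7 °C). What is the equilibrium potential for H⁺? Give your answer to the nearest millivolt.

-29 mV

E = (26.7/z) · ln([H⁺]_out/[H⁺]_in) with z = +1.
= (26.7/1) · ln(0.000041/0.00012) = 26.70 · ln(0.3417)
= 26.70 · (-1.0739) = -28.67 mV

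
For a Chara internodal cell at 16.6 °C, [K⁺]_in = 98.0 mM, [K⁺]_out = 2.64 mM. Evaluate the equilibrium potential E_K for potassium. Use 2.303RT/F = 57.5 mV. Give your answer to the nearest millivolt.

-90 mV

E = (57.5/z) · log₁₀([K⁺]_out/[K⁺]_in) with z = +1.
= (57.5/1) · log₁₀(2.64/98.0) = 57.50 · log₁₀(0.02694)
= 57.50 · (-1.5696) = -90.25 mV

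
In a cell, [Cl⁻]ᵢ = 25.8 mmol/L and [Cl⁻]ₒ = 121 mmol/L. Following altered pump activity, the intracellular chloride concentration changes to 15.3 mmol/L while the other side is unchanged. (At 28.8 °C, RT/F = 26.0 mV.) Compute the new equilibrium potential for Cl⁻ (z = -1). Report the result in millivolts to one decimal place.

After the shift: [Cl⁻]_out = 121, [Cl⁻]_in = 15.3 mmol/L.
E_new = (26.0/-1)·ln(121/15.3) = -26.00 · (2.0679) = -53.77 mV

-53.8 mV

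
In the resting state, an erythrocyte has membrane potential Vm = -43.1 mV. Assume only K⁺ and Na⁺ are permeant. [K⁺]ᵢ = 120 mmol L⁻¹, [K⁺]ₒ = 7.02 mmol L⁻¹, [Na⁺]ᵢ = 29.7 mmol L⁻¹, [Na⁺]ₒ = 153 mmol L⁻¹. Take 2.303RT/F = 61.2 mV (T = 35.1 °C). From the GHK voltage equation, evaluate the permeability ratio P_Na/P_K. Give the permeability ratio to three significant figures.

0.113

Let α = P_Na/P_K. GHK: Vm = 61.2·log₁₀[(Kₒ + α·Naₒ)/(Kᵢ + α·Naᵢ)].
10^(Vm/61.2) = 10^(-43.1/61.2) = 0.19758
So 0.19758·(Kᵢ + α·Naᵢ) = Kₒ + α·Naₒ → α = (0.19758·120.0 − 7.02) / (153.0 − 0.19758·29.7)
α = (23.71 − 7.02) / (153.0 − 5.868) = 16.69/147.1 = 0.1134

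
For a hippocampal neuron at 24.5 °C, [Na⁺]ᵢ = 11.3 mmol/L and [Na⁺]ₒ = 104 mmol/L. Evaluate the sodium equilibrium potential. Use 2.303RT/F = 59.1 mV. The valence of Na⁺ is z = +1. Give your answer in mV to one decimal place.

57.0 mV

E = (59.1/z) · log₁₀([Na⁺]_out/[Na⁺]_in) with z = +1.
= (59.1/1) · log₁₀(104/11.3) = 59.10 · log₁₀(9.204)
= 59.10 · (0.9640) = 56.97 mV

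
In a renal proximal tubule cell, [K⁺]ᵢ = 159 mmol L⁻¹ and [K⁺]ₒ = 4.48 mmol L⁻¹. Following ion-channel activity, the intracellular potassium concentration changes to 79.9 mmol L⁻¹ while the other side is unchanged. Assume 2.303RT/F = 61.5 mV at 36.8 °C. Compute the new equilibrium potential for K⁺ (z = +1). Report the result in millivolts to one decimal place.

After the shift: [K⁺]_out = 4.48, [K⁺]_in = 79.9 mmol L⁻¹.
E_new = (61.5/1)·log₁₀(4.48/79.9) = 61.50 · (-1.2513) = -76.95 mV

-77.0 mV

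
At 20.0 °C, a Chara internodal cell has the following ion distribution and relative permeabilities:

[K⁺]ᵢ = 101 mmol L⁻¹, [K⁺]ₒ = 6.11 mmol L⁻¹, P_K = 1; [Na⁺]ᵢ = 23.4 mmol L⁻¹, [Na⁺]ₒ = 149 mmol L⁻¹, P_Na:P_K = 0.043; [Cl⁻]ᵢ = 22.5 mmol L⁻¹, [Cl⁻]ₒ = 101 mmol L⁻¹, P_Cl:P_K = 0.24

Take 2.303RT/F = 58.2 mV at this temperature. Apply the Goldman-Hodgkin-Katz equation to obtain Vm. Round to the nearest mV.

-49 mV

Vm = 58.2 · log₁₀[(Σ P·[cation]ₒ + Σ P·[anion]ᵢ) / (Σ P·[cation]ᵢ + Σ P·[anion]ₒ)]
Numerator = 1×6.11 + 0.043×149 + 0.24×22.5 = 17.92
Denominator = 1×101 + 0.043×23.4 + 0.24×101 = 126.2
Vm = 58.2 · log₁₀(0.14192) = 58.2 × (-0.8480) = -49.35 mV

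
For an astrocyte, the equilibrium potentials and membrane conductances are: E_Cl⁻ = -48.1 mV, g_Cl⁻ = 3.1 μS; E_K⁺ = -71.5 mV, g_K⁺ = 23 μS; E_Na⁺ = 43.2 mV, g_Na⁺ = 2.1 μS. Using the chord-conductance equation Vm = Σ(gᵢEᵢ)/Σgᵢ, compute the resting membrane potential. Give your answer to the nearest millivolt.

-60 mV

Σ gᵢEᵢ = 3.1·(-48.1) + 23·(-71.5) + 2.1·(43.2) = -1702.89
Σ gᵢ = 3.1 + 23 + 2.1 = 28.2
Vm = -1702.89 / 28.2 = -60.39 mV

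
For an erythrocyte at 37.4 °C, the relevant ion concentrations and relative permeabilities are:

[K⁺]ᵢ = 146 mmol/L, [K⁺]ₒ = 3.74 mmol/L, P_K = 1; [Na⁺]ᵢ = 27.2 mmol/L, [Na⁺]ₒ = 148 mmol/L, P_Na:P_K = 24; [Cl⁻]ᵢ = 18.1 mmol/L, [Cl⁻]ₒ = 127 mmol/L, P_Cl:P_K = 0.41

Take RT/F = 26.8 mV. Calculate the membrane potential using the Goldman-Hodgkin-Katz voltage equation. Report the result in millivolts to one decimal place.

38.4 mV

Vm = 26.8 · ln[(Σ P·[cation]ₒ + Σ P·[anion]ᵢ) / (Σ P·[cation]ᵢ + Σ P·[anion]ₒ)]
Numerator = 1×3.74 + 24×148 + 0.41×18.1 = 3563
Denominator = 1×146 + 24×27.2 + 0.41×127 = 850.9
Vm = 26.8 · ln(4.1877) = 26.8 × (1.4321) = 38.38 mV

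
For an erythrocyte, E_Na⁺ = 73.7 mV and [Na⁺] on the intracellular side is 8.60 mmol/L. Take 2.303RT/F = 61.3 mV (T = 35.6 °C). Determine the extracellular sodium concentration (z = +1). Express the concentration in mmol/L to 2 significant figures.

Nernst: E = (61.3/1) · log₁₀([out]/[in]), so log₁₀([out]/[in]) = 73.7 × 1 / 61.3 = 1.2023.
[out]/[in] = 10^(1.2023) = 15.93.
[out] = 15.93 × 8.60 = 137 mmol/L.

140 mmol/L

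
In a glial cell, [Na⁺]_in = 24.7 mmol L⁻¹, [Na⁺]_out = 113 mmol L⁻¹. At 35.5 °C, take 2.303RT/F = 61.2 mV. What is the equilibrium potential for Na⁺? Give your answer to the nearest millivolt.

E = (61.2/z) · log₁₀([Na⁺]_out/[Na⁺]_in) with z = +1.
= (61.2/1) · log₁₀(113/24.7) = 61.20 · log₁₀(4.575)
= 61.20 · (0.6604) = 40.42 mV

40 mV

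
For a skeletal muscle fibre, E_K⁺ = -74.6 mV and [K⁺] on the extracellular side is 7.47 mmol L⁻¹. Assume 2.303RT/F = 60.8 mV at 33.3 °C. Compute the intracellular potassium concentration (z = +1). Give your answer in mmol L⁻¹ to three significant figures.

Nernst: E = (60.8/1) · log₁₀([out]/[in]), so log₁₀([out]/[in]) = -74.6 × 1 / 60.8 = -1.2270.
[out]/[in] = 10^(-1.2270) = 0.0593.
[in] = 7.47 / 0.0593 = 126 mmol L⁻¹.

126 mmol L⁻¹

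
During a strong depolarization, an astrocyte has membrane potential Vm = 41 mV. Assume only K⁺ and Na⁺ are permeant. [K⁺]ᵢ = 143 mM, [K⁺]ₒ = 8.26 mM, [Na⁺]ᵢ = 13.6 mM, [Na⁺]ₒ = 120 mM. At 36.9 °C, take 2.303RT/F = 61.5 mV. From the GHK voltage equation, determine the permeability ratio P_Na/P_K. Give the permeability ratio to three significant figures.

11.5

Let α = P_Na/P_K. GHK: Vm = 61.5·log₁₀[(Kₒ + α·Naₒ)/(Kᵢ + α·Naᵢ)].
10^(Vm/61.5) = 10^(41.0/61.5) = 4.6416
So 4.6416·(Kᵢ + α·Naᵢ) = Kₒ + α·Naₒ → α = (4.6416·143.0 − 8.26) / (120.0 − 4.6416·13.6)
α = (663.7 − 8.26) / (120.0 − 63.13) = 655.5/56.87 = 11.53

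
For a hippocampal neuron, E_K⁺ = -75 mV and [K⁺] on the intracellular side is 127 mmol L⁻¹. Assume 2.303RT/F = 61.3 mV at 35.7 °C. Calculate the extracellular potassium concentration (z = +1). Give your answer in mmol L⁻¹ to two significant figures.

Nernst: E = (61.3/1) · log₁₀([out]/[in]), so log₁₀([out]/[in]) = -75.0 × 1 / 61.3 = -1.2235.
[out]/[in] = 10^(-1.2235) = 0.05977.
[out] = 0.05977 × 127 = 7.591 mmol L⁻¹.

7.6 mmol L⁻¹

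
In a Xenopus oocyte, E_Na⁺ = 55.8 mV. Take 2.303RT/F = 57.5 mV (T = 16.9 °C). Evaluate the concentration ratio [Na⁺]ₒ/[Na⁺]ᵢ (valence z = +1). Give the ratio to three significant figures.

log₁₀([out]/[in]) = E·z/(57.5) = 55.8 × 1 / 57.5 = 0.9704
[out]/[in] = 10^(0.9704) = 9.342

9.34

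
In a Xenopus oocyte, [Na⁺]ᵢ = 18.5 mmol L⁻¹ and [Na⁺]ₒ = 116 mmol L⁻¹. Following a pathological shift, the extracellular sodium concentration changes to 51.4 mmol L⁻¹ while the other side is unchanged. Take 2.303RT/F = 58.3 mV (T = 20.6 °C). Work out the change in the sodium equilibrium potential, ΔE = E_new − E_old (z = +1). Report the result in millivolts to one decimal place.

-20.6 mV

E_old = (58.3/1)·log₁₀(116/18.5) = 46.48 mV
E_new = (58.3/1)·log₁₀(51.4/18.5) = 25.87 mV
ΔE = 25.87 − (46.48) = -20.61 mV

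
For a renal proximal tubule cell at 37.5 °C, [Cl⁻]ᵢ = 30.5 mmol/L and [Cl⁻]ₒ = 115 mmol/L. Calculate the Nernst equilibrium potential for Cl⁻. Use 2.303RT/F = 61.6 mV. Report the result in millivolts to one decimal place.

E = (61.6/z) · log₁₀([Cl⁻]_out/[Cl⁻]_in) with z = -1.
For an anion, dividing by z = -1 reverses the sign.
= (61.6/-1) · log₁₀(115/30.5) = -61.60 · log₁₀(3.77)
= -61.60 · (0.5764) = -35.51 mV

-35.5 mV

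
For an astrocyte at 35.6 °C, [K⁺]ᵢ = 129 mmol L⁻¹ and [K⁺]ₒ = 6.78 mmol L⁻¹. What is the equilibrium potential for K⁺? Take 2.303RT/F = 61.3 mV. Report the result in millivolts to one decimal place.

E = (61.3/z) · log₁₀([K⁺]_out/[K⁺]_in) with z = +1.
= (61.3/1) · log₁₀(6.78/129) = 61.30 · log₁₀(0.05256)
= 61.30 · (-1.2794) = -78.42 mV

-78.4 mV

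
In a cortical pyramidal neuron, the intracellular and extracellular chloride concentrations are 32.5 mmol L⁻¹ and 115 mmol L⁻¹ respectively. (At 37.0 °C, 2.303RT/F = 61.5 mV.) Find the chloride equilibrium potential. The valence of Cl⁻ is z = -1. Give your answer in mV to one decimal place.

-33.8 mV

E = (61.5/z) · log₁₀([Cl⁻]_out/[Cl⁻]_in) with z = -1.
For an anion, dividing by z = -1 reverses the sign.
= (61.5/-1) · log₁₀(115/32.5) = -61.50 · log₁₀(3.538)
= -61.50 · (0.5488) = -33.75 mV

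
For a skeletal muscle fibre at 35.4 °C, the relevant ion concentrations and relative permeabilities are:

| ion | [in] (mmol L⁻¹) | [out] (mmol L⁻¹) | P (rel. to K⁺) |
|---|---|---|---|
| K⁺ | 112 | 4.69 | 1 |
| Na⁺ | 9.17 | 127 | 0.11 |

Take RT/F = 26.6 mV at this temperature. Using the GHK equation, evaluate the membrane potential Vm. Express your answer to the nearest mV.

-48 mV

Vm = 26.6 · ln[(Σ P·[cation]ₒ + Σ P·[anion]ᵢ) / (Σ P·[cation]ᵢ + Σ P·[anion]ₒ)]
Numerator = 1×4.69 + 0.11×127 = 18.66
Denominator = 1×112 + 0.11×9.17 = 113
Vm = 26.6 · ln(0.16512) = 26.6 × (-1.8011) = -47.91 mV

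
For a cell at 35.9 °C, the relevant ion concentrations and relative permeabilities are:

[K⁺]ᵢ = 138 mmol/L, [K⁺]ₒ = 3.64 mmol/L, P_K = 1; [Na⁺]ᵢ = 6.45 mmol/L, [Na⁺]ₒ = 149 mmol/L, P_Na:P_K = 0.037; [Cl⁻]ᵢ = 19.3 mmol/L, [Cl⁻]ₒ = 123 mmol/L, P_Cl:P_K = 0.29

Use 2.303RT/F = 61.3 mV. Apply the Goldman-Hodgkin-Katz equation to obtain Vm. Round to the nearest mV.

Vm = 61.3 · log₁₀[(Σ P·[cation]ₒ + Σ P·[anion]ᵢ) / (Σ P·[cation]ᵢ + Σ P·[anion]ₒ)]
Numerator = 1×3.64 + 0.037×149 + 0.29×19.3 = 14.75
Denominator = 1×138 + 0.037×6.45 + 0.29×123 = 173.9
Vm = 61.3 · log₁₀(0.084815) = 61.3 × (-1.0715) = -65.68 mV

-66 mV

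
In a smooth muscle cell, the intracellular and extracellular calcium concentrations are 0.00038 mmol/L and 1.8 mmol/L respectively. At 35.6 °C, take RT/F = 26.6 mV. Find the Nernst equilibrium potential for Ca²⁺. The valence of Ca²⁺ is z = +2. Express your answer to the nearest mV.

113 mV

E = (26.6/z) · ln([Ca²⁺]_out/[Ca²⁺]_in) with z = +2.
= (26.6/2) · ln(1.8/0.00038) = 13.30 · ln(4737)
= 13.30 · (8.4631) = 112.56 mV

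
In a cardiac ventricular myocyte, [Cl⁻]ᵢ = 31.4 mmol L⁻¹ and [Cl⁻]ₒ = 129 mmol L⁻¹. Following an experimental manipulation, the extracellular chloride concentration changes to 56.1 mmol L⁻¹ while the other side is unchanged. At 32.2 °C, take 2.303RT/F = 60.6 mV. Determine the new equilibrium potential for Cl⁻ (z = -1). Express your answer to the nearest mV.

-15 mV

After the shift: [Cl⁻]_out = 56.1, [Cl⁻]_in = 31.4 mmol L⁻¹.
E_new = (60.6/-1)·log₁₀(56.1/31.4) = -60.60 · (0.2520) = -15.27 mV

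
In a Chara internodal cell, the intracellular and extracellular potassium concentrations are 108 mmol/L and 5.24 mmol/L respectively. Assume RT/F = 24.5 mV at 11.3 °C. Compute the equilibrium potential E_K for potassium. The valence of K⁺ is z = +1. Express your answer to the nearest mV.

E = (24.5/z) · ln([K⁺]_out/[K⁺]_in) with z = +1.
= (24.5/1) · ln(5.24/108) = 24.50 · ln(0.04852)
= 24.50 · (-3.0258) = -74.13 mV

-74 mV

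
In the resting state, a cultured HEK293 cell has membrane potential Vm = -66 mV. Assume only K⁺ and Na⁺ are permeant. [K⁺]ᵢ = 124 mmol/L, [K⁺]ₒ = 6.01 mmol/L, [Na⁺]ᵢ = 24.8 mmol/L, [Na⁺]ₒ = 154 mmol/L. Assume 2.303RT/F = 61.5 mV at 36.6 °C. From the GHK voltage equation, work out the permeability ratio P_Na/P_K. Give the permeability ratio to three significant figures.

Let α = P_Na/P_K. GHK: Vm = 61.5·log₁₀[(Kₒ + α·Naₒ)/(Kᵢ + α·Naᵢ)].
10^(Vm/61.5) = 10^(-66.0/61.5) = 0.084495
So 0.084495·(Kᵢ + α·Naᵢ) = Kₒ + α·Naₒ → α = (0.084495·124.0 − 6.01) / (154.0 − 0.084495·24.8)
α = (10.48 − 6.01) / (154.0 − 2.095) = 4.467/151.9 = 0.02941

0.0294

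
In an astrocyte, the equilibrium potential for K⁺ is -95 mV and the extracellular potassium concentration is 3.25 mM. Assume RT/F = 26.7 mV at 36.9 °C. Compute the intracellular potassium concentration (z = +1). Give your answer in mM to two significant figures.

110 mM

Nernst: E = (26.7/1) · ln([out]/[in]), so ln([out]/[in]) = -95.0 × 1 / 26.7 = -3.5581.
[out]/[in] = e^(-3.5581) = 0.02849.
[in] = 3.25 / 0.02849 = 114.1 mM.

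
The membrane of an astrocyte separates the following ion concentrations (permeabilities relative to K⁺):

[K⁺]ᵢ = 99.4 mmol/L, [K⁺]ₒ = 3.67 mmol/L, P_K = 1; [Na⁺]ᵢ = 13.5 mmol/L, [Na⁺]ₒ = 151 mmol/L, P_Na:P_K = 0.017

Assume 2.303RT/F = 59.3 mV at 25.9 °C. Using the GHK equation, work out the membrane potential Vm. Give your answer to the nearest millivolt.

Vm = 59.3 · log₁₀[(Σ P·[cation]ₒ + Σ P·[anion]ᵢ) / (Σ P·[cation]ᵢ + Σ P·[anion]ₒ)]
Numerator = 1×3.67 + 0.017×151 = 6.237
Denominator = 1×99.4 + 0.017×13.5 = 99.63
Vm = 59.3 · log₁₀(0.062602) = 59.3 × (-1.2034) = -71.36 mV

-71 mV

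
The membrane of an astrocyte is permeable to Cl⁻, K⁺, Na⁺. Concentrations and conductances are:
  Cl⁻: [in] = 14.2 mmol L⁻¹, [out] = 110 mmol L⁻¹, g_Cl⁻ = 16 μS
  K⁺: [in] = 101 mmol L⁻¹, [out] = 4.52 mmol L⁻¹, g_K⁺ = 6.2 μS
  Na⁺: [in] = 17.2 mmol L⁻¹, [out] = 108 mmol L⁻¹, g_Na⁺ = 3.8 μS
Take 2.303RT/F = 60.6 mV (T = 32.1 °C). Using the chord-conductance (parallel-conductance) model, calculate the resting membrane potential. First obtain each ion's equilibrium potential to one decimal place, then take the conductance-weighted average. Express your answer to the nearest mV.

-46 mV

E_Cl⁻ = (60.6/-1)·log₁₀(110/14.2) = -53.9 mV
E_K⁺ = (60.6/1)·log₁₀(4.52/101) = -81.8 mV
E_Na⁺ = (60.6/1)·log₁₀(108/17.2) = 48.4 mV
Vm = (Σ gᵢEᵢ)/(Σ gᵢ) = (16·-53.9 + 6.2·-81.8 + 3.8·48.4) / (16 + 6.2 + 3.8)
= -1185.64 / 26 = -45.60 mV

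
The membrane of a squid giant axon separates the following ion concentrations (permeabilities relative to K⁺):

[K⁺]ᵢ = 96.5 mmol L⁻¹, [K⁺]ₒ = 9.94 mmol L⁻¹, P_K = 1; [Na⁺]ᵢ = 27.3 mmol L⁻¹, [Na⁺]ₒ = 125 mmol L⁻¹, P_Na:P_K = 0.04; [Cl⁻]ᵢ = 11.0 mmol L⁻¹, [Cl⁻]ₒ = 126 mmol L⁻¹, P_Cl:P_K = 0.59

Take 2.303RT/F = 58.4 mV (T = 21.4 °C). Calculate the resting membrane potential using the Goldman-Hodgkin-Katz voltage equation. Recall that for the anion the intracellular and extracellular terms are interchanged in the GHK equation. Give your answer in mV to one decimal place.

-52.8 mV

Vm = 58.4 · log₁₀[(Σ P·[cation]ₒ + Σ P·[anion]ᵢ) / (Σ P·[cation]ᵢ + Σ P·[anion]ₒ)]
Numerator = 1×9.94 + 0.04×125 + 0.59×11.0 = 21.43
Denominator = 1×96.5 + 0.04×27.3 + 0.59×126 = 171.9
Vm = 58.4 · log₁₀(0.12464) = 58.4 × (-0.9043) = -52.81 mV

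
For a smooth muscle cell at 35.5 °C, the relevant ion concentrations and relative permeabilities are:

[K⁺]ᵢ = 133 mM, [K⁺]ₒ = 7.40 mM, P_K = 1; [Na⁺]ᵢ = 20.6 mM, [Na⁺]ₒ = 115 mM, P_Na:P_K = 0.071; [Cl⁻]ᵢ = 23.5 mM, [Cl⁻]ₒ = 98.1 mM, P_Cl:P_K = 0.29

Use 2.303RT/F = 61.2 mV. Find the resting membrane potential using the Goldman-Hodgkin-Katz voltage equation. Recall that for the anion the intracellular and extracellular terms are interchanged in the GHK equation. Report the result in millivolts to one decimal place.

Vm = 61.2 · log₁₀[(Σ P·[cation]ₒ + Σ P·[anion]ᵢ) / (Σ P·[cation]ᵢ + Σ P·[anion]ₒ)]
Numerator = 1×7.40 + 0.071×115 + 0.29×23.5 = 22.38
Denominator = 1×133 + 0.071×20.6 + 0.29×98.1 = 162.9
Vm = 61.2 · log₁₀(0.13738) = 61.2 × (-0.8621) = -52.76 mV

-52.8 mV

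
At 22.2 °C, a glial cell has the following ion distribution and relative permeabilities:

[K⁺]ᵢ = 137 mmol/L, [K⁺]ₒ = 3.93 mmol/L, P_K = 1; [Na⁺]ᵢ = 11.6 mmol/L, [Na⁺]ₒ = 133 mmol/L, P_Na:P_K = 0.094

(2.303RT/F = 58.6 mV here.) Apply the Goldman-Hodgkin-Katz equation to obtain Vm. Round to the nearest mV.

-54 mV

Vm = 58.6 · log₁₀[(Σ P·[cation]ₒ + Σ P·[anion]ᵢ) / (Σ P·[cation]ᵢ + Σ P·[anion]ₒ)]
Numerator = 1×3.93 + 0.094×133 = 16.43
Denominator = 1×137 + 0.094×11.6 = 138.1
Vm = 58.6 · log₁₀(0.11899) = 58.6 × (-0.9245) = -54.17 mV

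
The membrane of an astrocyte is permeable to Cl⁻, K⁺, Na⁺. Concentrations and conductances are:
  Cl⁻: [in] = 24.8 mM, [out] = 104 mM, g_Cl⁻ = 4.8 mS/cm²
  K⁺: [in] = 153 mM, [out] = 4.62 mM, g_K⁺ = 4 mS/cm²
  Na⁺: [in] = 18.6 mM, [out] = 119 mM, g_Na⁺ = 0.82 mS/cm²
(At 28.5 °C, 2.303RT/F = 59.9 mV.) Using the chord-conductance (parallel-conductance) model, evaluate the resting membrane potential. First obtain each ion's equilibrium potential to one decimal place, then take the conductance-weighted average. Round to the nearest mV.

-52 mV

E_Cl⁻ = (59.9/-1)·log₁₀(104/24.8) = -37.3 mV
E_K⁺ = (59.9/1)·log₁₀(4.62/153) = -91.1 mV
E_Na⁺ = (59.9/1)·log₁₀(119/18.6) = 48.3 mV
Vm = (Σ gᵢEᵢ)/(Σ gᵢ) = (4.8·-37.3 + 4·-91.1 + 0.82·48.3) / (4.8 + 4 + 0.82)
= -503.83 / 9.62 = -52.37 mV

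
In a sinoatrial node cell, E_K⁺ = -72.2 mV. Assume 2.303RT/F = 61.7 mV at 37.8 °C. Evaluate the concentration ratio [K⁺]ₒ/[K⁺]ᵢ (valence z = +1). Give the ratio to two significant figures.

0.068

log₁₀([out]/[in]) = E·z/(61.7) = -72.2 × 1 / 61.7 = -1.1702
[out]/[in] = 10^(-1.1702) = 0.06758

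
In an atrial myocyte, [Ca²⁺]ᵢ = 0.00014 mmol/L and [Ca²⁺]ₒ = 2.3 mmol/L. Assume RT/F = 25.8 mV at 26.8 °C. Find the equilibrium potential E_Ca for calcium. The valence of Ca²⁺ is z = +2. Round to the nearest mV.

E = (25.8/z) · ln([Ca²⁺]_out/[Ca²⁺]_in) with z = +2.
= (25.8/2) · ln(2.3/0.00014) = 12.90 · ln(1.643e+04)
= 12.90 · (9.7068) = 125.22 mV

125 mV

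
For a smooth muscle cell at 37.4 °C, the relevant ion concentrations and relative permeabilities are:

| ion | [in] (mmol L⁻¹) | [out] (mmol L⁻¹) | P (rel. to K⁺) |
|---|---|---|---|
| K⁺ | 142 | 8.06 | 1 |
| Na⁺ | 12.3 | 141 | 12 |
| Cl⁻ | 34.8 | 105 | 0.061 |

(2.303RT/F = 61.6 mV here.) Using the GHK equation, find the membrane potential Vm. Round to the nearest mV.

47 mV

Vm = 61.6 · log₁₀[(Σ P·[cation]ₒ + Σ P·[anion]ᵢ) / (Σ P·[cation]ᵢ + Σ P·[anion]ₒ)]
Numerator = 1×8.06 + 12×141 + 0.061×34.8 = 1702
Denominator = 1×142 + 12×12.3 + 0.061×105 = 296
Vm = 61.6 · log₁₀(5.7505) = 61.6 × (0.7597) = 46.80 mV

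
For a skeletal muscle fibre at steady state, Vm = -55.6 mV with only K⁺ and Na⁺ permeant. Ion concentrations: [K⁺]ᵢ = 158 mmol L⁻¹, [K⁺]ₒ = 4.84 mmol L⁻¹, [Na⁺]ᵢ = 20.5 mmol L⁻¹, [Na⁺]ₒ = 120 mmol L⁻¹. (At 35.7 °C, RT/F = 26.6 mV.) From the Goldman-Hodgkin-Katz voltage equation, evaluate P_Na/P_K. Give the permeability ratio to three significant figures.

Let α = P_Na/P_K. GHK: Vm = 26.6·ln[(Kₒ + α·Naₒ)/(Kᵢ + α·Naᵢ)].
e^(Vm/26.6) = e^(-55.6/26.6) = 0.12366
So 0.12366·(Kᵢ + α·Naᵢ) = Kₒ + α·Naₒ → α = (0.12366·158.0 − 4.84) / (120.0 − 0.12366·20.5)
α = (19.54 − 4.84) / (120.0 − 2.535) = 14.7/117.5 = 0.1251

0.125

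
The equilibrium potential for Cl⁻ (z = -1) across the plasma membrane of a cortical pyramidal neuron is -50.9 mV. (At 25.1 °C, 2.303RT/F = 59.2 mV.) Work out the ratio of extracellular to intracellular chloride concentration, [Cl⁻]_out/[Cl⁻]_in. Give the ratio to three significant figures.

7.24

log₁₀([out]/[in]) = E·z/(59.2) = -50.9 × -1 / 59.2 = 0.8598
[out]/[in] = 10^(0.8598) = 7.241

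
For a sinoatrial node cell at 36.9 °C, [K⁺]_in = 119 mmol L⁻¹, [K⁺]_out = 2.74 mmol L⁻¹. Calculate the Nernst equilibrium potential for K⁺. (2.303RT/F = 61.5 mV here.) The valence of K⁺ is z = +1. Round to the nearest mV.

E = (61.5/z) · log₁₀([K⁺]_out/[K⁺]_in) with z = +1.
= (61.5/1) · log₁₀(2.74/119) = 61.50 · log₁₀(0.02303)
= 61.50 · (-1.6378) = -100.72 mV

-101 mV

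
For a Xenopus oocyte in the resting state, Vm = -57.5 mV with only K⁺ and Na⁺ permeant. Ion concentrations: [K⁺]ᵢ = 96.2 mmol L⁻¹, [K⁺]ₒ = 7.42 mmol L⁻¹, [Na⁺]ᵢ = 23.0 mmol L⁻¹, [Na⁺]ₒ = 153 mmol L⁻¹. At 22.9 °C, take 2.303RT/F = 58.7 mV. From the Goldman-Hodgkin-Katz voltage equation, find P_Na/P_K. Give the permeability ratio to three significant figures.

Let α = P_Na/P_K. GHK: Vm = 58.7·log₁₀[(Kₒ + α·Naₒ)/(Kᵢ + α·Naᵢ)].
10^(Vm/58.7) = 10^(-57.5/58.7) = 0.10482
So 0.10482·(Kᵢ + α·Naᵢ) = Kₒ + α·Naₒ → α = (0.10482·96.2 − 7.42) / (153.0 − 0.10482·23.0)
α = (10.08 − 7.42) / (153.0 − 2.411) = 2.664/150.6 = 0.01769

0.0177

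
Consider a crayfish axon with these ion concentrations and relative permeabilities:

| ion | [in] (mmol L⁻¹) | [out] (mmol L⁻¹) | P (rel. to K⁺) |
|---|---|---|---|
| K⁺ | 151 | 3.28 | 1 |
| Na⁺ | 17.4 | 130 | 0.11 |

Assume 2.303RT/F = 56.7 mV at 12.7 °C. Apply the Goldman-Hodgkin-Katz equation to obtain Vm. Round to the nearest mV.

Vm = 56.7 · log₁₀[(Σ P·[cation]ₒ + Σ P·[anion]ᵢ) / (Σ P·[cation]ᵢ + Σ P·[anion]ₒ)]
Numerator = 1×3.28 + 0.11×130 = 17.58
Denominator = 1×151 + 0.11×17.4 = 152.9
Vm = 56.7 · log₁₀(0.11497) = 56.7 × (-0.9394) = -53.27 mV

-53 mV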